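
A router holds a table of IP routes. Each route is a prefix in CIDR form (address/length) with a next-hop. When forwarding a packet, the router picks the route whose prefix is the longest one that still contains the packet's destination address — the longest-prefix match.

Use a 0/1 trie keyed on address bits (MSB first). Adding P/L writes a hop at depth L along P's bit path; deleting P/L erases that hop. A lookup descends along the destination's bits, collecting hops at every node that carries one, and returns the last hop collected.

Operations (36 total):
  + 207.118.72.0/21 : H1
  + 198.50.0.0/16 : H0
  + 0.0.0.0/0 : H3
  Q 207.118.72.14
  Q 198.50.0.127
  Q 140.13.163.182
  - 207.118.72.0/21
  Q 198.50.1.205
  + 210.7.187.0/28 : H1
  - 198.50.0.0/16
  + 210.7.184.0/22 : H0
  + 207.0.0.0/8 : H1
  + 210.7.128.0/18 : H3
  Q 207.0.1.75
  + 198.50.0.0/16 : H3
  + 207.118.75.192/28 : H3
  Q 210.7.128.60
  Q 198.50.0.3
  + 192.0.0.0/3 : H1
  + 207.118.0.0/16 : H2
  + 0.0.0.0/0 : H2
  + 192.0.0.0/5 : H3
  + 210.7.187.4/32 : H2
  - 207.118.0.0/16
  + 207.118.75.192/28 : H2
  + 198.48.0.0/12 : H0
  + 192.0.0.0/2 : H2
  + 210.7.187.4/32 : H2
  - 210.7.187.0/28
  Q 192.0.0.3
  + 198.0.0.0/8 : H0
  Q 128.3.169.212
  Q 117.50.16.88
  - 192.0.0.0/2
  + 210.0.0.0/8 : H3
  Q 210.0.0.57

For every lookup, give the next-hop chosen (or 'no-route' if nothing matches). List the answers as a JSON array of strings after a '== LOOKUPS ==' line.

Apply in order:
  add 207.118.72.0/21 -> H1 at depth 21
  add 198.50.0.0/16 -> H0 at depth 16
  add 0.0.0.0/0 -> H3 at depth 0
  Q 207.118.72.14: descend 110011110111011001001 ; hops seen [H3,H1] ; pick H1
  Q 198.50.0.127: descend 1100011000110010 ; hops seen [H3,H0] ; pick H0
  Q 140.13.163.182: descend 1 ; hops seen [H3] ; pick H3
  - 207.118.72.0/21 clear@21
  Q 198.50.1.205: descend 1100011000110010 ; hops seen [H3,H0] ; pick H0
  add 210.7.187.0/28 -> H1 at depth 28
  - 198.50.0.0/16 clear@16
  add 210.7.184.0/22 -> H0 at depth 22
  add 207.0.0.0/8 -> H1 at depth 8
  add 210.7.128.0/18 -> H3 at depth 18
  Q 207.0.1.75: descend 110011110 ; hops seen [H3,H1] ; pick H1
  add 198.50.0.0/16 -> H3 at depth 16
  add 207.118.75.192/28 -> H3 at depth 28
  Q 210.7.128.60: descend 110100100000011110 ; hops seen [H3,H3] ; pick H3
  Q 198.50.0.3: descend 1100011000110010 ; hops seen [H3,H3] ; pick H3
  add 192.0.0.0/3 -> H1 at depth 3
  add 207.118.0.0/16 -> H2 at depth 16
  add 0.0.0.0/0 -> H2 at depth 0
  add 192.0.0.0/5 -> H3 at depth 5
  add 210.7.187.4/32 -> H2 at depth 32
  - 207.118.0.0/16 clear@16
  add 207.118.75.192/28 -> H2 at depth 28
  add 198.48.0.0/12 -> H0 at depth 12
  add 192.0.0.0/2 -> H2 at depth 2
  add 210.7.187.4/32 -> H2 at depth 32
  - 210.7.187.0/28 clear@28
  Q 192.0.0.3: descend 11000 ; hops seen [H2,H2,H1,H3] ; pick H3
  add 198.0.0.0/8 -> H0 at depth 8
  Q 128.3.169.212: descend 1 ; hops seen [H2] ; pick H2
  Q 117.50.16.88: descend ε ; hops seen [H2] ; pick H2
  - 192.0.0.0/2 clear@2
  add 210.0.0.0/8 -> H3 at depth 8
  Q 210.0.0.57: descend 1101001000000 ; hops seen [H2,H1,H3] ; pick H3

== LOOKUPS ==
["H1","H0","H3","H0","H1","H3","H3","H3","H2","H2","H3"]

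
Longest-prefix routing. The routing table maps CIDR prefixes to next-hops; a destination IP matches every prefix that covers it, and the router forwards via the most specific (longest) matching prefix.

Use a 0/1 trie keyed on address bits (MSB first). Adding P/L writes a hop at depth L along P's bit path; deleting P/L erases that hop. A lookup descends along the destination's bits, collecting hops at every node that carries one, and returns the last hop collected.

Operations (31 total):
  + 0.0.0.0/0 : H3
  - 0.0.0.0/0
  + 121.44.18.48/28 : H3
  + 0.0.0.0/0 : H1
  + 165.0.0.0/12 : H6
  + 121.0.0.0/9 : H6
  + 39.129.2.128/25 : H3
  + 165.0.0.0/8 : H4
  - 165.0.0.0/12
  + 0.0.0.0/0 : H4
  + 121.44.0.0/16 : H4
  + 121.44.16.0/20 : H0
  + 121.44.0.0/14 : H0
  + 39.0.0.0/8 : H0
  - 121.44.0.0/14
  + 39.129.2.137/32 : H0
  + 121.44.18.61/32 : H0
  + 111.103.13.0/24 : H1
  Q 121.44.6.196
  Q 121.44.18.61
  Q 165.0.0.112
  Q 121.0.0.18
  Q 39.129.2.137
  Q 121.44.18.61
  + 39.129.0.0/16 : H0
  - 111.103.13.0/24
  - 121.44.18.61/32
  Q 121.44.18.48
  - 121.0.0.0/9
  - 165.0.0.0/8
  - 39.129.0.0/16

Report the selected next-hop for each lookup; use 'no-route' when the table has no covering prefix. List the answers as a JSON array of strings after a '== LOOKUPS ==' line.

Apply in order:
  + 0.0.0.0/0 (H3) depth=0
  - 0.0.0.0/0 clear@0
  + 121.44.18.48/28 (H3) depth=28
  + 0.0.0.0/0 (H1) depth=0
  + 165.0.0.0/12 (H6) depth=12
  + 121.0.0.0/9 (H6) depth=9
  + 39.129.2.128/25 (H3) depth=25
  + 165.0.0.0/8 (H4) depth=8
  - 165.0.0.0/12 clear@12
  + 0.0.0.0/0 (H4) depth=0
  + 121.44.0.0/16 (H4) depth=16
  + 121.44.16.0/20 (H0) depth=20
  + 121.44.0.0/14 (H0) depth=14
  + 39.0.0.0/8 (H0) depth=8
  - 121.44.0.0/14 clear@14
  + 39.129.2.137/32 (H0) depth=32
  + 121.44.18.61/32 (H0) depth=32
  + 111.103.13.0/24 (H1) depth=24
  ? 121.44.6.196  path d0:H4→d1:-→d2:-→d3:-→d4:-→d5:-→d6:-→d7:-→d8:-→d9:H6→d10:-→d11:-→d12:-→d13:-→d14:-→d15:-→d16:H4→d17:-→d18:-→d19:-  best=H4
  ? 121.44.18.61  path d0:H4→d1:-→d2:-→d3:-→d4:-→d5:-→d6:-→d7:-→d8:-→d9:H6→d10:-→d11:-→d12:-→d13:-→d14:-→d15:-→d16:H4→d17:-→d18:-→d19:-→d20:H0→d21:-→d22:-→d23:-→d24:-→d25:-→d26:-→d27:-→d28:H3→d29:-→d30:-→d31:-→d32:H0  best=H0
  ? 165.0.0.112  path d0:H4→d1:-→d2:-→d3:-→d4:-→d5:-→d6:-→d7:-→d8:H4→d9:-→d10:-→d11:-→d12:-  best=H4
  ? 121.0.0.18  path d0:H4→d1:-→d2:-→d3:-→d4:-→d5:-→d6:-→d7:-→d8:-→d9:H6→d10:-  best=H6
  ? 39.129.2.137  path d0:H4→d1:-→d2:-→d3:-→d4:-→d5:-→d6:-→d7:-→d8:H0→d9:-→d10:-→d11:-→d12:-→d13:-→d14:-→d15:-→d16:-→d17:-→d18:-→d19:-→d20:-→d21:-→d22:-→d23:-→d24:-→d25:H3→d26:-→d27:-→d28:-→d29:-→d30:-→d31:-→d32:H0  best=H0
  ? 121.44.18.61  path d0:H4→d1:-→d2:-→d3:-→d4:-→d5:-→d6:-→d7:-→d8:-→d9:H6→d10:-→d11:-→d12:-→d13:-→d14:-→d15:-→d16:H4→d17:-→d18:-→d19:-→d20:H0→d21:-→d22:-→d23:-→d24:-→d25:-→d26:-→d27:-→d28:H3→d29:-→d30:-→d31:-→d32:H0  best=H0
  + 39.129.0.0/16 (H0) depth=16
  - 111.103.13.0/24 clear@24
  - 121.44.18.61/32 clear@32
  ? 121.44.18.48  path d0:H4→d1:-→d2:-→d3:-→d4:-→d5:-→d6:-→d7:-→d8:-→d9:H6→d10:-→d11:-→d12:-→d13:-→d14:-→d15:-→d16:H4→d17:-→d18:-→d19:-→d20:H0→d21:-→d22:-→d23:-→d24:-→d25:-→d26:-→d27:-→d28:H3  best=H3
  - 121.0.0.0/9 clear@9
  - 165.0.0.0/8 clear@8
  - 39.129.0.0/16 clear@16

== LOOKUPS ==
["H4","H0","H4","H6","H0","H0","H3"]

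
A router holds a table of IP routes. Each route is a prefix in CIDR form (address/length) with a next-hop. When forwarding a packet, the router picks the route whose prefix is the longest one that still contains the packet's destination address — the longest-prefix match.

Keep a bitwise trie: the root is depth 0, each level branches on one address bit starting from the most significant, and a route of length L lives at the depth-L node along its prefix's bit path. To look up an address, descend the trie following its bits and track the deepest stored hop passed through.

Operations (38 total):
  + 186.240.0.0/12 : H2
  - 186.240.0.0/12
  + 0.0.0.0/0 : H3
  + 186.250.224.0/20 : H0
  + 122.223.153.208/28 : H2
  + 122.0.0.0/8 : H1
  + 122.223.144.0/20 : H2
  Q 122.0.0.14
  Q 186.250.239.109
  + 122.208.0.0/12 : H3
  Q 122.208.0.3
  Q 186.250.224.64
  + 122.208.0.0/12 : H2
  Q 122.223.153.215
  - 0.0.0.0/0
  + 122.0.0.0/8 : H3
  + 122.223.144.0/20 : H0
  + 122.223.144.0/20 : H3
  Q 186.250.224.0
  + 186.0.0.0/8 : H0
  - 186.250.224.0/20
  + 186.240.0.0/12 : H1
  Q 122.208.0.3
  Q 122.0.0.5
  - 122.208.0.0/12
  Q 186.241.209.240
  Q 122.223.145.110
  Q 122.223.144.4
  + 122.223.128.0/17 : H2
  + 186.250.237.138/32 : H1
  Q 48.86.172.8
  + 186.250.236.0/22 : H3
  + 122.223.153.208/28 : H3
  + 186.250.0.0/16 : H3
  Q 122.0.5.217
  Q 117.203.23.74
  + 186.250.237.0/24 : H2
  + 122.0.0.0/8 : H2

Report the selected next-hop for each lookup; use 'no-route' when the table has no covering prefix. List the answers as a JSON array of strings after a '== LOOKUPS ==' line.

Process each operation:
  + 186.240.0.0/12 (H2) depth=12
  del 186.240.0.0/12 (clear depth 12)
  + 0.0.0.0/0 (H3) depth=0
  + 186.250.224.0/20 (H0) depth=20
  + 122.223.153.208/28 (H2) depth=28
  + 122.0.0.0/8 (H1) depth=8
  + 122.223.144.0/20 (H2) depth=20
  Q 122.0.0.14: descend 01111010 ; hops seen [H3,H1] ; pick H1
  Q 186.250.239.109: descend 10111010111110101110 ; hops seen [H3,H0] ; pick H0
  + 122.208.0.0/12 (H3) depth=12
  Q 122.208.0.3: descend 011110101101 ; hops seen [H3,H1,H3] ; pick H3
  Q 186.250.224.64: descend 10111010111110101110 ; hops seen [H3,H0] ; pick H0
  + 122.208.0.0/12 (H2) depth=12
  Q 122.223.153.215: descend 0111101011011111100110011101 ; hops seen [H3,H1,H2,H2,H2] ; pick H2
  del 0.0.0.0/0 (clear depth 0)
  + 122.0.0.0/8 (H3) depth=8
  + 122.223.144.0/20 (H0) depth=20
  + 122.223.144.0/20 (H3) depth=20
  Q 186.250.224.0: descend 10111010111110101110 ; hops seen [H0] ; pick H0
  + 186.0.0.0/8 (H0) depth=8
  del 186.250.224.0/20 (clear depth 20)
  + 186.240.0.0/12 (H1) depth=12
  Q 122.208.0.3: descend 011110101101 ; hops seen [H3,H2] ; pick H2
  Q 122.0.0.5: descend 01111010 ; hops seen [H3] ; pick H3
  del 122.208.0.0/12 (clear depth 12)
  Q 186.241.209.240: descend 101110101111 ; hops seen [H0,H1] ; pick H1
  Q 122.223.145.110: descend 01111010110111111001 ; hops seen [H3,H3] ; pick H3
  Q 122.223.144.4: descend 01111010110111111001 ; hops seen [H3,H3] ; pick H3
  + 122.223.128.0/17 (H2) depth=17
  + 186.250.237.138/32 (H1) depth=32
  Q 48.86.172.8: descend 0 ; hops seen [∅] ; pick no-route
  + 186.250.236.0/22 (H3) depth=22
  + 122.223.153.208/28 (H3) depth=28
  + 186.250.0.0/16 (H3) depth=16
  Q 122.0.5.217: descend 01111010 ; hops seen [H3] ; pick H3
  Q 117.203.23.74: descend 0111 ; hops seen [∅] ; pick no-route
  + 186.250.237.0/24 (H2) depth=24
  + 122.0.0.0/8 (H2) depth=8

== LOOKUPS ==
["H1","H0","H3","H0","H2","H0","H2","H3","H1","H3","H3","no-route","H3","no-route"]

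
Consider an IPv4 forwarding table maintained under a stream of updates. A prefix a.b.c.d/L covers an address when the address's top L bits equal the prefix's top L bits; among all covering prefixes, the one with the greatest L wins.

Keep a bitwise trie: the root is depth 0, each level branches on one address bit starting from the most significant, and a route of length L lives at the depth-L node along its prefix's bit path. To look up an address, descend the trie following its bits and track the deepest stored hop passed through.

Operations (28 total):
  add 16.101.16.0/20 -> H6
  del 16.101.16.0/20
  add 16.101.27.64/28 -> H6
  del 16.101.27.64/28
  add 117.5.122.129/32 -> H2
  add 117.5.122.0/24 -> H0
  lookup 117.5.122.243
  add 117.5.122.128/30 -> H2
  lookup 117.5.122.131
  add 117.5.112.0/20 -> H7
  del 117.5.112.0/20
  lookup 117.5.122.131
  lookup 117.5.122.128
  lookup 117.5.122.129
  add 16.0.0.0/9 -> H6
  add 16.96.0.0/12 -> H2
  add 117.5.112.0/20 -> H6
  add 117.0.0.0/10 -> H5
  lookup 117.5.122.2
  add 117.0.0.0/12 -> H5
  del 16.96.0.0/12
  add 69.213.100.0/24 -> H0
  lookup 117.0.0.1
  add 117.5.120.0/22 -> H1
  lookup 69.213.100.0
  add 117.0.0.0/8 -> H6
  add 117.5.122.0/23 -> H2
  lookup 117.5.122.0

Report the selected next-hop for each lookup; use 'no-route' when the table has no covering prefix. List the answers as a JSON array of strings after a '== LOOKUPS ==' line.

Process each operation:
  + 16.101.16.0/20 (H6) depth=20
  del 16.101.16.0/20 (clear depth 20)
  + 16.101.27.64/28 (H6) depth=28
  del 16.101.27.64/28 (clear depth 28)
  + 117.5.122.129/32 (H2) depth=32
  + 117.5.122.0/24 (H0) depth=24
  ? 117.5.122.243  path d0:-→d1:-→d2:-→d3:-→d4:-→d5:-→d6:-→d7:-→d8:-→d9:-→d10:-→d11:-→d12:-→d13:-→d14:-→d15:-→d16:-→d17:-→d18:-→d19:-→d20:-→d21:-→d22:-→d23:-→d24:H0→d25:-  best=H0
  + 117.5.122.128/30 (H2) depth=30
  ? 117.5.122.131  path d0:-→d1:-→d2:-→d3:-→d4:-→d5:-→d6:-→d7:-→d8:-→d9:-→d10:-→d11:-→d12:-→d13:-→d14:-→d15:-→d16:-→d17:-→d18:-→d19:-→d20:-→d21:-→d22:-→d23:-→d24:H0→d25:-→d26:-→d27:-→d28:-→d29:-→d30:H2  best=H2
  + 117.5.112.0/20 (H7) depth=20
  del 117.5.112.0/20 (clear depth 20)
  ? 117.5.122.131  path d0:-→d1:-→d2:-→d3:-→d4:-→d5:-→d6:-→d7:-→d8:-→d9:-→d10:-→d11:-→d12:-→d13:-→d14:-→d15:-→d16:-→d17:-→d18:-→d19:-→d20:-→d21:-→d22:-→d23:-→d24:H0→d25:-→d26:-→d27:-→d28:-→d29:-→d30:H2  best=H2
  ? 117.5.122.128  path d0:-→d1:-→d2:-→d3:-→d4:-→d5:-→d6:-→d7:-→d8:-→d9:-→d10:-→d11:-→d12:-→d13:-→d14:-→d15:-→d16:-→d17:-→d18:-→d19:-→d20:-→d21:-→d22:-→d23:-→d24:H0→d25:-→d26:-→d27:-→d28:-→d29:-→d30:H2→d31:-  best=H2
  ? 117.5.122.129  path d0:-→d1:-→d2:-→d3:-→d4:-→d5:-→d6:-→d7:-→d8:-→d9:-→d10:-→d11:-→d12:-→d13:-→d14:-→d15:-→d16:-→d17:-→d18:-→d19:-→d20:-→d21:-→d22:-→d23:-→d24:H0→d25:-→d26:-→d27:-→d28:-→d29:-→d30:H2→d31:-→d32:H2  best=H2
  + 16.0.0.0/9 (H6) depth=9
  + 16.96.0.0/12 (H2) depth=12
  + 117.5.112.0/20 (H6) depth=20
  + 117.0.0.0/10 (H5) depth=10
  ? 117.5.122.2  path d0:-→d1:-→d2:-→d3:-→d4:-→d5:-→d6:-→d7:-→d8:-→d9:-→d10:H5→d11:-→d12:-→d13:-→d14:-→d15:-→d16:-→d17:-→d18:-→d19:-→d20:H6→d21:-→d22:-→d23:-→d24:H0  best=H0
  + 117.0.0.0/12 (H5) depth=12
  del 16.96.0.0/12 (clear depth 12)
  + 69.213.100.0/24 (H0) depth=24
  ? 117.0.0.1  path d0:-→d1:-→d2:-→d3:-→d4:-→d5:-→d6:-→d7:-→d8:-→d9:-→d10:H5→d11:-→d12:H5→d13:-  best=H5
  + 117.5.120.0/22 (H1) depth=22
  ? 69.213.100.0  path d0:-→d1:-→d2:-→d3:-→d4:-→d5:-→d6:-→d7:-→d8:-→d9:-→d10:-→d11:-→d12:-→d13:-→d14:-→d15:-→d16:-→d17:-→d18:-→d19:-→d20:-→d21:-→d22:-→d23:-→d24:H0  best=H0
  + 117.0.0.0/8 (H6) depth=8
  + 117.5.122.0/23 (H2) depth=23
  ? 117.5.122.0  path d0:-→d1:-→d2:-→d3:-→d4:-→d5:-→d6:-→d7:-→d8:H6→d9:-→d10:H5→d11:-→d12:H5→d13:-→d14:-→d15:-→d16:-→d17:-→d18:-→d19:-→d20:H6→d21:-→d22:H1→d23:H2→d24:H0  best=H0

== LOOKUPS ==
["H0","H2","H2","H2","H2","H0","H5","H0","H0"]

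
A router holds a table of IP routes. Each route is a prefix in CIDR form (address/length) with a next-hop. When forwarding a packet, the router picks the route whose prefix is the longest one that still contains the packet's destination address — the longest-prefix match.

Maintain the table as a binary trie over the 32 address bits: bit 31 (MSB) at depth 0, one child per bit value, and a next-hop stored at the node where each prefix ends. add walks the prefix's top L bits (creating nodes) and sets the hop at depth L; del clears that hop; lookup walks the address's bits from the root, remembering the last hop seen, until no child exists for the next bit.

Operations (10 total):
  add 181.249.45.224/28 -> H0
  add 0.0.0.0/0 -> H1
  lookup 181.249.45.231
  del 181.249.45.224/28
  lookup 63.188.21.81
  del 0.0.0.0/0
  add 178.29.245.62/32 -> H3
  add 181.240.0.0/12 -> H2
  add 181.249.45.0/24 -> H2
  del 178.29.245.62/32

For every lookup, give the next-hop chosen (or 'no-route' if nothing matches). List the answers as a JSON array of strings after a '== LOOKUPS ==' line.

Process each operation:
  + 181.249.45.224/28 (H0) depth=28
  + 0.0.0.0/0 (H1) depth=0
  lookup 181.249.45.231: bits 1011010111111001001011011110 walk d0:H1→d1:-→d2:-→d3:-→d4:-→d5:-→d6:-→d7:-→d8:-→d9:-→d10:-→d11:-→d12:-→d13:-→d14:-→d15:-→d16:-→d17:-→d18:-→d19:-→d20:-→d21:-→d22:-→d23:-→d24:-→d25:-→d26:-→d27:-→d28:H0 -> H0
  del 181.249.45.224/28 (clear depth 28)
  lookup 63.188.21.81: bits ε walk d0:H1 -> H1
  del 0.0.0.0/0 (clear depth 0)
  + 178.29.245.62/32 (H3) depth=32
  + 181.240.0.0/12 (H2) depth=12
  + 181.249.45.0/24 (H2) depth=24
  del 178.29.245.62/32 (clear depth 32)

== LOOKUPS ==
["H0","H1"]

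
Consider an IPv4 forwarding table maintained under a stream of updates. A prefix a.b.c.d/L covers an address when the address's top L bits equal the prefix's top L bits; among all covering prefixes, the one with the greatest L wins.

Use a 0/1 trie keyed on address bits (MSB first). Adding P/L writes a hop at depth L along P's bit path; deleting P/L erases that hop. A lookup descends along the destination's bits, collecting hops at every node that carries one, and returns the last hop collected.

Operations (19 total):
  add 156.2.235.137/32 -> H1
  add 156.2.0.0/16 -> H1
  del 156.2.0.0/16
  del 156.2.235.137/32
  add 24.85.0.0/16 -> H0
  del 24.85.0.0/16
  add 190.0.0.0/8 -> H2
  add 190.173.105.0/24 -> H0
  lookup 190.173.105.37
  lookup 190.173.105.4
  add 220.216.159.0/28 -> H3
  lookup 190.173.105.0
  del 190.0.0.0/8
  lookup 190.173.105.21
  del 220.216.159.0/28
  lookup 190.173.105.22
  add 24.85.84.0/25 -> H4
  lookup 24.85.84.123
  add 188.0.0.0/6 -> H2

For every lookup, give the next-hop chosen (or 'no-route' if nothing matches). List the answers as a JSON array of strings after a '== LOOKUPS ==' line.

Apply in order:
  + 156.2.235.137/32 (H1) depth=32
  + 156.2.0.0/16 (H1) depth=16
  del 156.2.0.0/16 (clear depth 16)
  del 156.2.235.137/32 (clear depth 32)
  + 24.85.0.0/16 (H0) depth=16
  del 24.85.0.0/16 (clear depth 16)
  + 190.0.0.0/8 (H2) depth=8
  + 190.173.105.0/24 (H0) depth=24
  ? 190.173.105.37  path d0:-→d1:-→d2:-→d3:-→d4:-→d5:-→d6:-→d7:-→d8:H2→d9:-→d10:-→d11:-→d12:-→d13:-→d14:-→d15:-→d16:-→d17:-→d18:-→d19:-→d20:-→d21:-→d22:-→d23:-→d24:H0  best=H0
  ? 190.173.105.4  path d0:-→d1:-→d2:-→d3:-→d4:-→d5:-→d6:-→d7:-→d8:H2→d9:-→d10:-→d11:-→d12:-→d13:-→d14:-→d15:-→d16:-→d17:-→d18:-→d19:-→d20:-→d21:-→d22:-→d23:-→d24:H0  best=H0
  + 220.216.159.0/28 (H3) depth=28
  ? 190.173.105.0  path d0:-→d1:-→d2:-→d3:-→d4:-→d5:-→d6:-→d7:-→d8:H2→d9:-→d10:-→d11:-→d12:-→d13:-→d14:-→d15:-→d16:-→d17:-→d18:-→d19:-→d20:-→d21:-→d22:-→d23:-→d24:H0  best=H0
  del 190.0.0.0/8 (clear depth 8)
  ? 190.173.105.21  path d0:-→d1:-→d2:-→d3:-→d4:-→d5:-→d6:-→d7:-→d8:-→d9:-→d10:-→d11:-→d12:-→d13:-→d14:-→d15:-→d16:-→d17:-→d18:-→d19:-→d20:-→d21:-→d22:-→d23:-→d24:H0  best=H0
  del 220.216.159.0/28 (clear depth 28)
  ? 190.173.105.22  path d0:-→d1:-→d2:-→d3:-→d4:-→d5:-→d6:-→d7:-→d8:-→d9:-→d10:-→d11:-→d12:-→d13:-→d14:-→d15:-→d16:-→d17:-→d18:-→d19:-→d20:-→d21:-→d22:-→d23:-→d24:H0  best=H0
  + 24.85.84.0/25 (H4) depth=25
  ? 24.85.84.123  path d0:-→d1:-→d2:-→d3:-→d4:-→d5:-→d6:-→d7:-→d8:-→d9:-→d10:-→d11:-→d12:-→d13:-→d14:-→d15:-→d16:-→d17:-→d18:-→d19:-→d20:-→d21:-→d22:-→d23:-→d24:-→d25:H4  best=H4
  + 188.0.0.0/6 (H2) depth=6

== LOOKUPS ==
["H0","H0","H0","H0","H0","H4"]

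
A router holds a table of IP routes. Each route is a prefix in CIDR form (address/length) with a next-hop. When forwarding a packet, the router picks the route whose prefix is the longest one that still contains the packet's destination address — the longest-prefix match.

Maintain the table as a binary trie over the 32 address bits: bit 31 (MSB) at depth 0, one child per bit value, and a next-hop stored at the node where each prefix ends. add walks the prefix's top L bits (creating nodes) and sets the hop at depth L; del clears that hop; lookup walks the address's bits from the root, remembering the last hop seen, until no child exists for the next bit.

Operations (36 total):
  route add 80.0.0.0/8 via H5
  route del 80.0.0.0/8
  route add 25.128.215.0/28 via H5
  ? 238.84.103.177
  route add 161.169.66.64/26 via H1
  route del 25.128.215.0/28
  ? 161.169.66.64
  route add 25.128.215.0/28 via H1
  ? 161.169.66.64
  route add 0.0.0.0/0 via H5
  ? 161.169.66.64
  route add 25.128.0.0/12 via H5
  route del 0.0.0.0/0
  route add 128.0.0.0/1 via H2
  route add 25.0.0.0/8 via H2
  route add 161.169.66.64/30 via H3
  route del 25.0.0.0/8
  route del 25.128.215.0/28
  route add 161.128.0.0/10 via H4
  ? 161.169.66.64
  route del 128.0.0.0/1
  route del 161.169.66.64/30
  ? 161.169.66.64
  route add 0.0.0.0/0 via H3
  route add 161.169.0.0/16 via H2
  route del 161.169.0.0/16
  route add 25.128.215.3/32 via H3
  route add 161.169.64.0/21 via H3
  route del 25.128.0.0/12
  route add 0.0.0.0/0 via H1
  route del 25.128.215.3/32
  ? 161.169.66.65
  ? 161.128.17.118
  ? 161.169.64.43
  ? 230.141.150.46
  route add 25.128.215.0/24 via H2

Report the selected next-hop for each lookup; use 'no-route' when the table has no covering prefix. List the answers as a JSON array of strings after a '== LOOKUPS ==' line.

Process each operation:
  add 80.0.0.0/8 -> H5 at depth 8
  - 80.0.0.0/8 clear@8
  add 25.128.215.0/28 -> H5 at depth 28
  lookup 238.84.103.177: bits ε walk d0:- -> no-route
  add 161.169.66.64/26 -> H1 at depth 26
  - 25.128.215.0/28 clear@28
  lookup 161.169.66.64: bits 10100001101010010100001001 walk d0:-→d1:-→d2:-→d3:-→d4:-→d5:-→d6:-→d7:-→d8:-→d9:-→d10:-→d11:-→d12:-→d13:-→d14:-→d15:-→d16:-→d17:-→d18:-→d19:-→d20:-→d21:-→d22:-→d23:-→d24:-→d25:-→d26:H1 -> H1
  add 25.128.215.0/28 -> H1 at depth 28
  lookup 161.169.66.64: bits 10100001101010010100001001 walk d0:-→d1:-→d2:-→d3:-→d4:-→d5:-→d6:-→d7:-→d8:-→d9:-→d10:-→d11:-→d12:-→d13:-→d14:-→d15:-→d16:-→d17:-→d18:-→d19:-→d20:-→d21:-→d22:-→d23:-→d24:-→d25:-→d26:H1 -> H1
  add 0.0.0.0/0 -> H5 at depth 0
  lookup 161.169.66.64: bits 10100001101010010100001001 walk d0:H5→d1:-→d2:-→d3:-→d4:-→d5:-→d6:-→d7:-→d8:-→d9:-→d10:-→d11:-→d12:-→d13:-→d14:-→d15:-→d16:-→d17:-→d18:-→d19:-→d20:-→d21:-→d22:-→d23:-→d24:-→d25:-→d26:H1 -> H1
  add 25.128.0.0/12 -> H5 at depth 12
  - 0.0.0.0/0 clear@0
  add 128.0.0.0/1 -> H2 at depth 1
  add 25.0.0.0/8 -> H2 at depth 8
  add 161.169.66.64/30 -> H3 at depth 30
  - 25.0.0.0/8 clear@8
  - 25.128.215.0/28 clear@28
  add 161.128.0.0/10 -> H4 at depth 10
  lookup 161.169.66.64: bits 101000011010100101000010010000 walk d0:-→d1:H2→d2:-→d3:-→d4:-→d5:-→d6:-→d7:-→d8:-→d9:-→d10:H4→d11:-→d12:-→d13:-→d14:-→d15:-→d16:-→d17:-→d18:-→d19:-→d20:-→d21:-→d22:-→d23:-→d24:-→d25:-→d26:H1→d27:-→d28:-→d29:-→d30:H3 -> H3
  - 128.0.0.0/1 clear@1
  - 161.169.66.64/30 clear@30
  lookup 161.169.66.64: bits 101000011010100101000010010000 walk d0:-→d1:-→d2:-→d3:-→d4:-→d5:-→d6:-→d7:-→d8:-→d9:-→d10:H4→d11:-→d12:-→d13:-→d14:-→d15:-→d16:-→d17:-→d18:-→d19:-→d20:-→d21:-→d22:-→d23:-→d24:-→d25:-→d26:H1→d27:-→d28:-→d29:-→d30:- -> H1
  add 0.0.0.0/0 -> H3 at depth 0
  add 161.169.0.0/16 -> H2 at depth 16
  - 161.169.0.0/16 clear@16
  add 25.128.215.3/32 -> H3 at depth 32
  add 161.169.64.0/21 -> H3 at depth 21
  - 25.128.0.0/12 clear@12
  add 0.0.0.0/0 -> H1 at depth 0
  - 25.128.215.3/32 clear@32
  lookup 161.169.66.65: bits 101000011010100101000010010000 walk d0:H1→d1:-→d2:-→d3:-→d4:-→d5:-→d6:-→d7:-→d8:-→d9:-→d10:H4→d11:-→d12:-→d13:-→d14:-→d15:-→d16:-→d17:-→d18:-→d19:-→d20:-→d21:H3→d22:-→d23:-→d24:-→d25:-→d26:H1→d27:-→d28:-→d29:-→d30:- -> H1
  lookup 161.128.17.118: bits 1010000110 walk d0:H1→d1:-→d2:-→d3:-→d4:-→d5:-→d6:-→d7:-→d8:-→d9:-→d10:H4 -> H4
  lookup 161.169.64.43: bits 1010000110101001010000 walk d0:H1→d1:-→d2:-→d3:-→d4:-→d5:-→d6:-→d7:-→d8:-→d9:-→d10:H4→d11:-→d12:-→d13:-→d14:-→d15:-→d16:-→d17:-→d18:-→d19:-→d20:-→d21:H3→d22:- -> H3
  lookup 230.141.150.46: bits 1 walk d0:H1→d1:- -> H1
  add 25.128.215.0/24 -> H2 at depth 24

== LOOKUPS ==
["no-route","H1","H1","H1","H3","H1","H1","H4","H3","H1"]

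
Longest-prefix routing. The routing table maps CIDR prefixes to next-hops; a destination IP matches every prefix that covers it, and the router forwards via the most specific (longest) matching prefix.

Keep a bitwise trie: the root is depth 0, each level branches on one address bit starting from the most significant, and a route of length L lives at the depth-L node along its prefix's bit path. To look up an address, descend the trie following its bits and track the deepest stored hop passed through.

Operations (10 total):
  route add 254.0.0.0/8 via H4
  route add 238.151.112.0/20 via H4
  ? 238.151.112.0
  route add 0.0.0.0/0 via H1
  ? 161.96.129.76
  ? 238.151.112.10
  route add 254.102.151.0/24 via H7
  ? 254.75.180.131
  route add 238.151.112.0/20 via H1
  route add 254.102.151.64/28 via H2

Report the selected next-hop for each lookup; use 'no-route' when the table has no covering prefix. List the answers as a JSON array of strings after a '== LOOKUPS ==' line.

Apply in order:
  + 254.0.0.0/8 (H4) depth=8
  + 238.151.112.0/20 (H4) depth=20
  ? 238.151.112.0  path d0:-→d1:-→d2:-→d3:-→d4:-→d5:-→d6:-→d7:-→d8:-→d9:-→d10:-→d11:-→d12:-→d13:-→d14:-→d15:-→d16:-→d17:-→d18:-→d19:-→d20:H4  best=H4
  + 0.0.0.0/0 (H1) depth=0
  ? 161.96.129.76  path d0:H1→d1:-  best=H1
  ? 238.151.112.10  path d0:H1→d1:-→d2:-→d3:-→d4:-→d5:-→d6:-→d7:-→d8:-→d9:-→d10:-→d11:-→d12:-→d13:-→d14:-→d15:-→d16:-→d17:-→d18:-→d19:-→d20:H4  best=H4
  + 254.102.151.0/24 (H7) depth=24
  ? 254.75.180.131  path d0:H1→d1:-→d2:-→d3:-→d4:-→d5:-→d6:-→d7:-→d8:H4→d9:-→d10:-  best=H4
  + 238.151.112.0/20 (H1) depth=20
  + 254.102.151.64/28 (H2) depth=28

== LOOKUPS ==
["H4","H1","H4","H4"]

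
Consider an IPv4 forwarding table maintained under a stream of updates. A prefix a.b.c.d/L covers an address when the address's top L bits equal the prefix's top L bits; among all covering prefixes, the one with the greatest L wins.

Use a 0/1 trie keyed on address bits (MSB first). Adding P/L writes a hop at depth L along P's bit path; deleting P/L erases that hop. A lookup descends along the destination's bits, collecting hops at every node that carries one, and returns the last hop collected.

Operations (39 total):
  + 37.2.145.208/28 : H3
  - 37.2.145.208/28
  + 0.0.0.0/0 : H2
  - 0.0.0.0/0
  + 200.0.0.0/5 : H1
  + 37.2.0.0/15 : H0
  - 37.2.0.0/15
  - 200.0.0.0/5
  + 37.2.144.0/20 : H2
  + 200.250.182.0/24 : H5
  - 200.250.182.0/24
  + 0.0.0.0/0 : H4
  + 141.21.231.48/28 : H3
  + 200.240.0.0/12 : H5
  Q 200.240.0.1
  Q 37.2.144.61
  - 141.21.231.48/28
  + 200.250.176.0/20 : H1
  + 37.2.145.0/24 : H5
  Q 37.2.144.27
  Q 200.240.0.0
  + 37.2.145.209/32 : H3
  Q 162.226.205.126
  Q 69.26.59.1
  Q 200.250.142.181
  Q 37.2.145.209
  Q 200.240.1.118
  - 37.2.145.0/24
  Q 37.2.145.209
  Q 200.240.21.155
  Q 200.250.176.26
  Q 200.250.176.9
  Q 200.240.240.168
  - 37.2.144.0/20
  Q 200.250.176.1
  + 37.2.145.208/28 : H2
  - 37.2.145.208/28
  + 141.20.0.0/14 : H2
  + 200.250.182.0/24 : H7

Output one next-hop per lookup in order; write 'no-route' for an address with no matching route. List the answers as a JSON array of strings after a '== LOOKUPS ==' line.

Trace:
  add 37.2.145.208/28 -> H3 at depth 28
  - 37.2.145.208/28 clear@28
  add 0.0.0.0/0 -> H2 at depth 0
  - 0.0.0.0/0 clear@0
  add 200.0.0.0/5 -> H1 at depth 5
  add 37.2.0.0/15 -> H0 at depth 15
  - 37.2.0.0/15 clear@15
  - 200.0.0.0/5 clear@5
  add 37.2.144.0/20 -> H2 at depth 20
  add 200.250.182.0/24 -> H5 at depth 24
  - 200.250.182.0/24 clear@24
  add 0.0.0.0/0 -> H4 at depth 0
  add 141.21.231.48/28 -> H3 at depth 28
  add 200.240.0.0/12 -> H5 at depth 12
  ? 200.240.0.1  path d0:H4→d1:-→d2:-→d3:-→d4:-→d5:-→d6:-→d7:-→d8:-→d9:-→d10:-→d11:-→d12:H5  best=H5
  ? 37.2.144.61  path d0:H4→d1:-→d2:-→d3:-→d4:-→d5:-→d6:-→d7:-→d8:-→d9:-→d10:-→d11:-→d12:-→d13:-→d14:-→d15:-→d16:-→d17:-→d18:-→d19:-→d20:H2→d21:-→d22:-→d23:-  best=H2
  - 141.21.231.48/28 clear@28
  add 200.250.176.0/20 -> H1 at depth 20
  add 37.2.145.0/24 -> H5 at depth 24
  ? 37.2.144.27  path d0:H4→d1:-→d2:-→d3:-→d4:-→d5:-→d6:-→d7:-→d8:-→d9:-→d10:-→d11:-→d12:-→d13:-→d14:-→d15:-→d16:-→d17:-→d18:-→d19:-→d20:H2→d21:-→d22:-→d23:-  best=H2
  ? 200.240.0.0  path d0:H4→d1:-→d2:-→d3:-→d4:-→d5:-→d6:-→d7:-→d8:-→d9:-→d10:-→d11:-→d12:H5  best=H5
  add 37.2.145.209/32 -> H3 at depth 32
  ? 162.226.205.126  path d0:H4→d1:-→d2:-  best=H4
  ? 69.26.59.1  path d0:H4→d1:-  best=H4
  ? 200.250.142.181  path d0:H4→d1:-→d2:-→d3:-→d4:-→d5:-→d6:-→d7:-→d8:-→d9:-→d10:-→d11:-→d12:H5→d13:-→d14:-→d15:-→d16:-→d17:-→d18:-  best=H5
  ? 37.2.145.209  path d0:H4→d1:-→d2:-→d3:-→d4:-→d5:-→d6:-→d7:-→d8:-→d9:-→d10:-→d11:-→d12:-→d13:-→d14:-→d15:-→d16:-→d17:-→d18:-→d19:-→d20:H2→d21:-→d22:-→d23:-→d24:H5→d25:-→d26:-→d27:-→d28:-→d29:-→d30:-→d31:-→d32:H3  best=H3
  ? 200.240.1.118  path d0:H4→d1:-→d2:-→d3:-→d4:-→d5:-→d6:-→d7:-→d8:-→d9:-→d10:-→d11:-→d12:H5  best=H5
  - 37.2.145.0/24 clear@24
  ? 37.2.145.209  path d0:H4→d1:-→d2:-→d3:-→d4:-→d5:-→d6:-→d7:-→d8:-→d9:-→d10:-→d11:-→d12:-→d13:-→d14:-→d15:-→d16:-→d17:-→d18:-→d19:-→d20:H2→d21:-→d22:-→d23:-→d24:-→d25:-→d26:-→d27:-→d28:-→d29:-→d30:-→d31:-→d32:H3  best=H3
  ? 200.240.21.155  path d0:H4→d1:-→d2:-→d3:-→d4:-→d5:-→d6:-→d7:-→d8:-→d9:-→d10:-→d11:-→d12:H5  best=H5
  ? 200.250.176.26  path d0:H4→d1:-→d2:-→d3:-→d4:-→d5:-→d6:-→d7:-→d8:-→d9:-→d10:-→d11:-→d12:H5→d13:-→d14:-→d15:-→d16:-→d17:-→d18:-→d19:-→d20:H1→d21:-  best=H1
  ? 200.250.176.9  path d0:H4→d1:-→d2:-→d3:-→d4:-→d5:-→d6:-→d7:-→d8:-→d9:-→d10:-→d11:-→d12:H5→d13:-→d14:-→d15:-→d16:-→d17:-→d18:-→d19:-→d20:H1→d21:-  best=H1
  ? 200.240.240.168  path d0:H4→d1:-→d2:-→d3:-→d4:-→d5:-→d6:-→d7:-→d8:-→d9:-→d10:-→d11:-→d12:H5  best=H5
  - 37.2.144.0/20 clear@20
  ? 200.250.176.1  path d0:H4→d1:-→d2:-→d3:-→d4:-→d5:-→d6:-→d7:-→d8:-→d9:-→d10:-→d11:-→d12:H5→d13:-→d14:-→d15:-→d16:-→d17:-→d18:-→d19:-→d20:H1→d21:-  best=H1
  add 37.2.145.208/28 -> H2 at depth 28
  - 37.2.145.208/28 clear@28
  add 141.20.0.0/14 -> H2 at depth 14
  add 200.250.182.0/24 -> H7 at depth 24

== LOOKUPS ==
["H5","H2","H2","H5","H4","H4","H5","H3","H5","H3","H5","H1","H1","H5","H1"]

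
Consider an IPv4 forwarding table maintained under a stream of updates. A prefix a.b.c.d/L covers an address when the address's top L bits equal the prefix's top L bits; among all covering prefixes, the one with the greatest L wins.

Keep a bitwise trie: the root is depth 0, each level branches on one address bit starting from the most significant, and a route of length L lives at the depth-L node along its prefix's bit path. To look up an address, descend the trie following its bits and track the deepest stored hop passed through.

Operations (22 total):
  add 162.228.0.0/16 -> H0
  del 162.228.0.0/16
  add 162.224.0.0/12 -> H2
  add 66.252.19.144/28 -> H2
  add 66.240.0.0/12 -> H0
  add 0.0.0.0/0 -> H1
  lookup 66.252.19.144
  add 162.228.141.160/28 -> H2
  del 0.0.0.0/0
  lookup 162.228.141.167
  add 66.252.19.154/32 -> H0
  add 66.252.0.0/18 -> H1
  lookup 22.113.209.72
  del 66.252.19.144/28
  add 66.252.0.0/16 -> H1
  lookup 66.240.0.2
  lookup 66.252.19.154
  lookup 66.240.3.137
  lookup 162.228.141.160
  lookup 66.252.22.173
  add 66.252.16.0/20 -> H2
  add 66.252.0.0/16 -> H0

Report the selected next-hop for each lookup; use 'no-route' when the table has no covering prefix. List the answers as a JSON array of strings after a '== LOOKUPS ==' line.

Process each operation:
  add 162.228.0.0/16 -> H0 at depth 16
  del 162.228.0.0/16 (clear depth 16)
  add 162.224.0.0/12 -> H2 at depth 12
  add 66.252.19.144/28 -> H2 at depth 28
  add 66.240.0.0/12 -> H0 at depth 12
  add 0.0.0.0/0 -> H1 at depth 0
  lookup 66.252.19.144: bits 0100001011111100000100111001 walk d0:H1→d1:-→d2:-→d3:-→d4:-→d5:-→d6:-→d7:-→d8:-→d9:-→d10:-→d11:-→d12:H0→d13:-→d14:-→d15:-→d16:-→d17:-→d18:-→d19:-→d20:-→d21:-→d22:-→d23:-→d24:-→d25:-→d26:-→d27:-→d28:H2 -> H2
  add 162.228.141.160/28 -> H2 at depth 28
  del 0.0.0.0/0 (clear depth 0)
  lookup 162.228.141.167: bits 1010001011100100100011011010 walk d0:-→d1:-→d2:-→d3:-→d4:-→d5:-→d6:-→d7:-→d8:-→d9:-→d10:-→d11:-→d12:H2→d13:-→d14:-→d15:-→d16:-→d17:-→d18:-→d19:-→d20:-→d21:-→d22:-→d23:-→d24:-→d25:-→d26:-→d27:-→d28:H2 -> H2
  add 66.252.19.154/32 -> H0 at depth 32
  add 66.252.0.0/18 -> H1 at depth 18
  lookup 22.113.209.72: bits 0 walk d0:-→d1:- -> no-route
  del 66.252.19.144/28 (clear depth 28)
  add 66.252.0.0/16 -> H1 at depth 16
  lookup 66.240.0.2: bits 010000101111 walk d0:-→d1:-→d2:-→d3:-→d4:-→d5:-→d6:-→d7:-→d8:-→d9:-→d10:-→d11:-→d12:H0 -> H0
  lookup 66.252.19.154: bits 01000010111111000001001110011010 walk d0:-→d1:-→d2:-→d3:-→d4:-→d5:-→d6:-→d7:-→d8:-→d9:-→d10:-→d11:-→d12:H0→d13:-→d14:-→d15:-→d16:H1→d17:-→d18:H1→d19:-→d20:-→d21:-→d22:-→d23:-→d24:-→d25:-→d26:-→d27:-→d28:-→d29:-→d30:-→d31:-→d32:H0 -> H0
  lookup 66.240.3.137: bits 010000101111 walk d0:-→d1:-→d2:-→d3:-→d4:-→d5:-→d6:-→d7:-→d8:-→d9:-→d10:-→d11:-→d12:H0 -> H0
  lookup 162.228.141.160: bits 1010001011100100100011011010 walk d0:-→d1:-→d2:-→d3:-→d4:-→d5:-→d6:-→d7:-→d8:-→d9:-→d10:-→d11:-→d12:H2→d13:-→d14:-→d15:-→d16:-→d17:-→d18:-→d19:-→d20:-→d21:-→d22:-→d23:-→d24:-→d25:-→d26:-→d27:-→d28:H2 -> H2
  lookup 66.252.22.173: bits 010000101111110000010 walk d0:-→d1:-→d2:-→d3:-→d4:-→d5:-→d6:-→d7:-→d8:-→d9:-→d10:-→d11:-→d12:H0→d13:-→d14:-→d15:-→d16:H1→d17:-→d18:H1→d19:-→d20:-→d21:- -> H1
  add 66.252.16.0/20 -> H2 at depth 20
  add 66.252.0.0/16 -> H0 at depth 16

== LOOKUPS ==
["H2","H2","no-route","H0","H0","H0","H2","H1"]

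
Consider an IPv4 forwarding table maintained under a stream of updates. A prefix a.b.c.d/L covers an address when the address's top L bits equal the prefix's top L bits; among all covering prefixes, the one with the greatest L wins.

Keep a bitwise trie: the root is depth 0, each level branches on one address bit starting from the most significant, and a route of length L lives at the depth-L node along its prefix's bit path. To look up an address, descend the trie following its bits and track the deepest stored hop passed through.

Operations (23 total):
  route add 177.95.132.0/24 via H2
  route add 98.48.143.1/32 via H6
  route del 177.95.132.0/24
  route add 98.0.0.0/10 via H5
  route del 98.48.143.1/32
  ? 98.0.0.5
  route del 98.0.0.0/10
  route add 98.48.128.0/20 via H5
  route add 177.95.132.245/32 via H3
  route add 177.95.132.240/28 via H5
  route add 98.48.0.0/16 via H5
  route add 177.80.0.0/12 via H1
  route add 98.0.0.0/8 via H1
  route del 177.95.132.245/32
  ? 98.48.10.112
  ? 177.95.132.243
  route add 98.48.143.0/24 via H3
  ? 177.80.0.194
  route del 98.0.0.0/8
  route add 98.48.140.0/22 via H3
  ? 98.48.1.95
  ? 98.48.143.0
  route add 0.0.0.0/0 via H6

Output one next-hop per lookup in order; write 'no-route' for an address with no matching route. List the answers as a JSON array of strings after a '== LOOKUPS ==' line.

Apply in order:
  + 177.95.132.0/24 (H2) depth=24
  + 98.48.143.1/32 (H6) depth=32
  del 177.95.132.0/24 (clear depth 24)
  + 98.0.0.0/10 (H5) depth=10
  del 98.48.143.1/32 (clear depth 32)
  ? 98.0.0.5  path d0:-→d1:-→d2:-→d3:-→d4:-→d5:-→d6:-→d7:-→d8:-→d9:-→d10:H5  best=H5
  del 98.0.0.0/10 (clear depth 10)
  + 98.48.128.0/20 (H5) depth=20
  + 177.95.132.245/32 (H3) depth=32
  + 177.95.132.240/28 (H5) depth=28
  + 98.48.0.0/16 (H5) depth=16
  + 177.80.0.0/12 (H1) depth=12
  + 98.0.0.0/8 (H1) depth=8
  del 177.95.132.245/32 (clear depth 32)
  ? 98.48.10.112  path d0:-→d1:-→d2:-→d3:-→d4:-→d5:-→d6:-→d7:-→d8:H1→d9:-→d10:-→d11:-→d12:-→d13:-→d14:-→d15:-→d16:H5  best=H5
  ? 177.95.132.243  path d0:-→d1:-→d2:-→d3:-→d4:-→d5:-→d6:-→d7:-→d8:-→d9:-→d10:-→d11:-→d12:H1→d13:-→d14:-→d15:-→d16:-→d17:-→d18:-→d19:-→d20:-→d21:-→d22:-→d23:-→d24:-→d25:-→d26:-→d27:-→d28:H5→d29:-  best=H5
  + 98.48.143.0/24 (H3) depth=24
  ? 177.80.0.194  path d0:-→d1:-→d2:-→d3:-→d4:-→d5:-→d6:-→d7:-→d8:-→d9:-→d10:-→d11:-→d12:H1  best=H1
  del 98.0.0.0/8 (clear depth 8)
  + 98.48.140.0/22 (H3) depth=22
  ? 98.48.1.95  path d0:-→d1:-→d2:-→d3:-→d4:-→d5:-→d6:-→d7:-→d8:-→d9:-→d10:-→d11:-→d12:-→d13:-→d14:-→d15:-→d16:H5  best=H5
  ? 98.48.143.0  path d0:-→d1:-→d2:-→d3:-→d4:-→d5:-→d6:-→d7:-→d8:-→d9:-→d10:-→d11:-→d12:-→d13:-→d14:-→d15:-→d16:H5→d17:-→d18:-→d19:-→d20:H5→d21:-→d22:H3→d23:-→d24:H3→d25:-→d26:-→d27:-→d28:-→d29:-→d30:-→d31:-  best=H3
  + 0.0.0.0/0 (H6) depth=0

== LOOKUPS ==
["H5","H5","H5","H1","H5","H3"]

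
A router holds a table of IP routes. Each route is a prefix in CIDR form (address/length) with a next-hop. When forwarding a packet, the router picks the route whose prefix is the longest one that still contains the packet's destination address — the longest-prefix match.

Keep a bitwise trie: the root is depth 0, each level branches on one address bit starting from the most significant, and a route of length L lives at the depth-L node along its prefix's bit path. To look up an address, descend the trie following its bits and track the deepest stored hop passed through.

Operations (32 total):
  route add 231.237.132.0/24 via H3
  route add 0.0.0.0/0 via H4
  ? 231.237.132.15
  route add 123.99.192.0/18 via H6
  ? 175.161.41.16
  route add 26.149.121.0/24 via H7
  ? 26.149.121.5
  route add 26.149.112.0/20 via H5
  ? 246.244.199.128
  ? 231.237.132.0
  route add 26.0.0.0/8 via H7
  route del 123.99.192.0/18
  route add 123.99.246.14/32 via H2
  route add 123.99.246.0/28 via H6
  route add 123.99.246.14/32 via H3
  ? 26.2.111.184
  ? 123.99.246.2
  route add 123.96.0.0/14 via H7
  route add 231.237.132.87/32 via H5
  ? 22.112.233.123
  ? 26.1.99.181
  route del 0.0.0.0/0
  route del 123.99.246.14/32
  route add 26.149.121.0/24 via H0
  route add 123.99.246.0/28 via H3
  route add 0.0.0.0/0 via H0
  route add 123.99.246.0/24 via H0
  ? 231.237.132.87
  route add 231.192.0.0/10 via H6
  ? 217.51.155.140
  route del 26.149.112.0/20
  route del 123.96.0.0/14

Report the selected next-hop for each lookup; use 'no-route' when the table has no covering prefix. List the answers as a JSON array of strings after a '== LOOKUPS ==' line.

Trace:
  add 231.237.132.0/24 -> H3 at depth 24
  add 0.0.0.0/0 -> H4 at depth 0
  Q 231.237.132.15: descend 111001111110110110000100 ; hops seen [H4,H3] ; pick H3
  add 123.99.192.0/18 -> H6 at depth 18
  Q 175.161.41.16: descend 1 ; hops seen [H4] ; pick H4
  add 26.149.121.0/24 -> H7 at depth 24
  Q 26.149.121.5: descend 000110101001010101111001 ; hops seen [H4,H7] ; pick H7
  add 26.149.112.0/20 -> H5 at depth 20
  Q 246.244.199.128: descend 111 ; hops seen [H4] ; pick H4
  Q 231.237.132.0: descend 111001111110110110000100 ; hops seen [H4,H3] ; pick H3
  add 26.0.0.0/8 -> H7 at depth 8
  - 123.99.192.0/18 clear@18
  add 123.99.246.14/32 -> H2 at depth 32
  add 123.99.246.0/28 -> H6 at depth 28
  add 123.99.246.14/32 -> H3 at depth 32
  Q 26.2.111.184: descend 00011010 ; hops seen [H4,H7] ; pick H7
  Q 123.99.246.2: descend 0111101101100011111101100000 ; hops seen [H4,H6] ; pick H6
  add 123.96.0.0/14 -> H7 at depth 14
  add 231.237.132.87/32 -> H5 at depth 32
  Q 22.112.233.123: descend 0001 ; hops seen [H4] ; pick H4
  Q 26.1.99.181: descend 00011010 ; hops seen [H4,H7] ; pick H7
  - 0.0.0.0/0 clear@0
  - 123.99.246.14/32 clear@32
  add 26.149.121.0/24 -> H0 at depth 24
  add 123.99.246.0/28 -> H3 at depth 28
  add 0.0.0.0/0 -> H0 at depth 0
  add 123.99.246.0/24 -> H0 at depth 24
  Q 231.237.132.87: descend 11100111111011011000010001010111 ; hops seen [H0,H3,H5] ; pick H5
  add 231.192.0.0/10 -> H6 at depth 10
  Q 217.51.155.140: descend 11 ; hops seen [H0] ; pick H0
  - 26.149.112.0/20 clear@20
  - 123.96.0.0/14 clear@14

== LOOKUPS ==
["H3","H4","H7","H4","H3","H7","H6","H4","H7","H5","H0"]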